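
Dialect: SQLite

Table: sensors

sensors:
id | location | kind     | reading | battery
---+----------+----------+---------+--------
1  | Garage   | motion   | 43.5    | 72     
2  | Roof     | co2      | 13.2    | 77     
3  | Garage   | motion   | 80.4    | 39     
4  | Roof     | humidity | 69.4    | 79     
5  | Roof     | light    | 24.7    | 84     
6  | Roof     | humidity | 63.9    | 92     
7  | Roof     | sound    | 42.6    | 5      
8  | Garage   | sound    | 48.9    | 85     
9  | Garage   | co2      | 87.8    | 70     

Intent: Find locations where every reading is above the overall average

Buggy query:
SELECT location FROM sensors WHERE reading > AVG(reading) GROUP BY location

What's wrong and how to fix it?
Bug: AVG() is an aggregate; it can't sit directly in WHERE

Fix: Compute the overall average in a scalar subquery and compare each group's MIN against it in HAVING

Corrected query:
SELECT location FROM sensors GROUP BY location HAVING MIN(reading) > (SELECT AVG(reading) FROM sensors)

Result:
(no rows)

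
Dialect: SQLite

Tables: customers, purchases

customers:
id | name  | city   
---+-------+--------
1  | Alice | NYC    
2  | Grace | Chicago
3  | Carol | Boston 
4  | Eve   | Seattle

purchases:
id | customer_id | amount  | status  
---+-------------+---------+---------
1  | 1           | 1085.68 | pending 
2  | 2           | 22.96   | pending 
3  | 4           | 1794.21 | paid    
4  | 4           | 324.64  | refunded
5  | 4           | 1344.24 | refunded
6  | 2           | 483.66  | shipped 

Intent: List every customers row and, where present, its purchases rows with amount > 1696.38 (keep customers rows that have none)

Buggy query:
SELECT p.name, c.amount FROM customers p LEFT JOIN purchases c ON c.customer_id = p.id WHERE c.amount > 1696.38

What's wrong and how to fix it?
Bug: Filtering c.amount in WHERE discards the NULL rows produced by LEFT JOIN, turning it into an inner join

Fix: Put 'c.amount > 1696.38' in the JOIN's ON clause instead of WHERE

Corrected query:
SELECT p.name, c.amount FROM customers p LEFT JOIN purchases c ON c.customer_id = p.id AND c.amount > 1696.38

Result:
name  | amount 
------+--------
Alice | NULL   
Grace | NULL   
Carol | NULL   
Eve   | 1794.21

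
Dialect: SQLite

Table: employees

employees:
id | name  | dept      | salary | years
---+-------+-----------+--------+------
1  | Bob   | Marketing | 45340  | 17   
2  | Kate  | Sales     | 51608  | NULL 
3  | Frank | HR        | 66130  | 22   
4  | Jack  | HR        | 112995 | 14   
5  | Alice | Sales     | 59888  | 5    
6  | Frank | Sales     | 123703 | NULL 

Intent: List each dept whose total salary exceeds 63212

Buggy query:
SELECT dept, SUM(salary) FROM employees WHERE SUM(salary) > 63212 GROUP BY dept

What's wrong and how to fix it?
Bug: Aggregate functions cannot appear in a WHERE clause

Fix: Use HAVING (which filters groups after aggregation) instead of WHERE

Corrected query:
SELECT dept, SUM(salary) FROM employees GROUP BY dept HAVING SUM(salary) > 63212

Result:
dept  | SUM(salary)
------+------------
HR    | 179125     
Sales | 235199     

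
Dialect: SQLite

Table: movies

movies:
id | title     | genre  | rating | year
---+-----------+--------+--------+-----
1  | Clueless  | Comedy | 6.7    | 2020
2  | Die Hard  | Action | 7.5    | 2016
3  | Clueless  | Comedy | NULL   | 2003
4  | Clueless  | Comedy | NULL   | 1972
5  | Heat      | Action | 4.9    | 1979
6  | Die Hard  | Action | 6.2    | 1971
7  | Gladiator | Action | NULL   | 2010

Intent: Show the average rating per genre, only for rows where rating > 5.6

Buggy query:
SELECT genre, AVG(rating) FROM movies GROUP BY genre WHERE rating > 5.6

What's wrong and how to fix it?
Bug: Row-level WHERE must come before GROUP BY in the clause order

Fix: Place WHERE between FROM and GROUP BY

Corrected query:
SELECT genre, AVG(rating) FROM movies WHERE rating > 5.6 GROUP BY genre

Result:
genre  | AVG(rating)
-------+------------
Action | 6.85       
Comedy | 6.7        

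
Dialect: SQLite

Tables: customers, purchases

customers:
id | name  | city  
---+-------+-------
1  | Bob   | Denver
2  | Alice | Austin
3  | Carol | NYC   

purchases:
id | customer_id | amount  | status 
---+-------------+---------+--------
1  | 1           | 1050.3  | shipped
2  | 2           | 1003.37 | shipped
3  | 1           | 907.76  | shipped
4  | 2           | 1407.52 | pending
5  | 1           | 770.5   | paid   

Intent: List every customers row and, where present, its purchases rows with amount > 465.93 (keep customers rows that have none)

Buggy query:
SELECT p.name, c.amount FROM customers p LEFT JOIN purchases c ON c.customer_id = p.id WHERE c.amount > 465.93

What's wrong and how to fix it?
Bug: Filtering c.amount in WHERE discards the NULL rows produced by LEFT JOIN, turning it into an inner join

Fix: Move the right-table condition into the ON clause so unmatched parents are kept

Corrected query:
SELECT p.name, c.amount FROM customers p LEFT JOIN purchases c ON c.customer_id = p.id AND c.amount > 465.93

Result:
name  | amount 
------+--------
Bob   | 770.5  
Bob   | 907.76 
Bob   | 1050.3 
Alice | 1003.37
Alice | 1407.52
Carol | NULL   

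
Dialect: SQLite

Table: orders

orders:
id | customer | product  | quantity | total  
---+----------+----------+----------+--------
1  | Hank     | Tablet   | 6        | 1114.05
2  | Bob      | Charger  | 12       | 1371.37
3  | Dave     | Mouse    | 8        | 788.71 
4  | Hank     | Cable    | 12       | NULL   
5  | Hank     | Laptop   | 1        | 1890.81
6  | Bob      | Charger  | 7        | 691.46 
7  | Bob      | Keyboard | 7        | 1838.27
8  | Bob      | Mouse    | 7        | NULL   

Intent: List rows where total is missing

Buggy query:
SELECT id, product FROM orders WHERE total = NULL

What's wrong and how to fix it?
Bug: Comparing to NULL with '=' never matches; NULL = NULL is unknown, not true

Fix: Replace '= NULL' with 'IS NULL'

Corrected query:
SELECT id, product FROM orders WHERE total IS NULL

Result:
id | product
---+--------
4  | Cable  
8  | Mouse  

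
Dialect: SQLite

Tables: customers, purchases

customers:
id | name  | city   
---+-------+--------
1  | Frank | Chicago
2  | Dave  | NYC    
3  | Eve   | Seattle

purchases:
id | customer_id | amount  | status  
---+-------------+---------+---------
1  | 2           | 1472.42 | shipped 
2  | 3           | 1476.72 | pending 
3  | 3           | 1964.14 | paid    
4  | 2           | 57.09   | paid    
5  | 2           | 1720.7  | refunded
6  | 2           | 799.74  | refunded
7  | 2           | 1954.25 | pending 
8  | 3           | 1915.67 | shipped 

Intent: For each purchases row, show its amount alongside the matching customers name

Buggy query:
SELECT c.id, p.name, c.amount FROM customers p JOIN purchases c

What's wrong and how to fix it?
Bug: JOIN with no ON clause produces a cartesian product; every purchases row pairs with every customers row

Fix: Add ON c.customer_id = p.id to the JOIN

Corrected query:
SELECT c.id, p.name, c.amount FROM customers p JOIN purchases c ON c.customer_id = p.id

Result:
id | name | amount 
---+------+--------
1  | Dave | 1472.42
2  | Eve  | 1476.72
3  | Eve  | 1964.14
4  | Dave | 57.09  
5  | Dave | 1720.7 
6  | Dave | 799.74 
7  | Dave | 1954.25
8  | Eve  | 1915.67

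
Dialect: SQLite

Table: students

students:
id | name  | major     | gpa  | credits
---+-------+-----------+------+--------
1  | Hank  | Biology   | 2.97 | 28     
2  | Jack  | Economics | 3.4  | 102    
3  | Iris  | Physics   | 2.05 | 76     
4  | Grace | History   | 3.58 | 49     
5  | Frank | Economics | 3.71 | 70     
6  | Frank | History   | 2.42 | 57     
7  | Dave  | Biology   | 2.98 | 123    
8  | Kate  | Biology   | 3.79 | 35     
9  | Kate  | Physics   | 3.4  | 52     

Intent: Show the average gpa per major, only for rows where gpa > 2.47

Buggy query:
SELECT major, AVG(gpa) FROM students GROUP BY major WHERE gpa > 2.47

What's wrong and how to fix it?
Bug: WHERE cannot follow GROUP BY

Fix: Move the WHERE clause before GROUP BY

Corrected query:
SELECT major, AVG(gpa) FROM students WHERE gpa > 2.47 GROUP BY major

Result:
major     | AVG(gpa)
----------+---------
Biology   | 3.246667
Economics | 3.555   
History   | 3.58    
Physics   | 3.4     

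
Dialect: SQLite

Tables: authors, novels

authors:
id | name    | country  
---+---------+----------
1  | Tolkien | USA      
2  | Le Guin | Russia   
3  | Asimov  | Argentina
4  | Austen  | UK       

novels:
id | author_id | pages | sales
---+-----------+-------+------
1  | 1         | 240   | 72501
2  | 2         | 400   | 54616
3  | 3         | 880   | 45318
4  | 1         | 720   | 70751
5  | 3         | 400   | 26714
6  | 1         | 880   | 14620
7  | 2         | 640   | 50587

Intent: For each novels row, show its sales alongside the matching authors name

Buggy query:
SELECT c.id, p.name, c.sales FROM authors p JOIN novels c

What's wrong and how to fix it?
Bug: JOIN with no ON clause produces a cartesian product; every novels row pairs with every authors row

Fix: Specify the join condition linking the foreign key to the parent id

Corrected query:
SELECT c.id, p.name, c.sales FROM authors p JOIN novels c ON c.author_id = p.id

Result:
id | name    | sales
---+---------+------
1  | Tolkien | 72501
2  | Le Guin | 54616
3  | Asimov  | 45318
4  | Tolkien | 70751
5  | Asimov  | 26714
6  | Tolkien | 14620
7  | Le Guin | 50587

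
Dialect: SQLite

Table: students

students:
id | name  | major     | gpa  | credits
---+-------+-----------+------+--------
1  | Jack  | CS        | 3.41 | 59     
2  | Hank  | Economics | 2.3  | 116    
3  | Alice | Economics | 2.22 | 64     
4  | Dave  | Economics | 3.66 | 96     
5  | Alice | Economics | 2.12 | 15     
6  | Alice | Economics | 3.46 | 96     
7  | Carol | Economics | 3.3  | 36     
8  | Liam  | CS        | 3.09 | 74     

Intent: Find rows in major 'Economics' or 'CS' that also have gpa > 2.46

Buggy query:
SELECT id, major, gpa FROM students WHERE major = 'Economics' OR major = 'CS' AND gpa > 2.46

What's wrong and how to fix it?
Bug: Without parentheses, AND is evaluated before OR, so the gpa filter only applies to the 'CS' branch

Fix: Add parentheses around the OR so the AND applies to both alternatives

Corrected query:
SELECT id, major, gpa FROM students WHERE (major = 'Economics' OR major = 'CS') AND gpa > 2.46

Result:
id | major     | gpa 
---+-----------+-----
1  | CS        | 3.41
4  | Economics | 3.66
6  | Economics | 3.46
7  | Economics | 3.3 
8  | CS        | 3.09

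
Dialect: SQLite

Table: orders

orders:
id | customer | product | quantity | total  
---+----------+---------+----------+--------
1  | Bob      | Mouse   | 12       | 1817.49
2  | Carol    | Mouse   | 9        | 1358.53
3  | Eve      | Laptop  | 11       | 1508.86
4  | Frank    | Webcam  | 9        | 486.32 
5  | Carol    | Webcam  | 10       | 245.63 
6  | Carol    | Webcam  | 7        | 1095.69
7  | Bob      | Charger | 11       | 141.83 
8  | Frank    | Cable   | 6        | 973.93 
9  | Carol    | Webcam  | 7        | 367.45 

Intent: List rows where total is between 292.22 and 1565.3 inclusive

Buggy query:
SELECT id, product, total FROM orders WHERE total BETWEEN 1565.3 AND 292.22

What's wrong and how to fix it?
Bug: BETWEEN expects the lower bound first; with 1565.3 AND 292.22 the range is empty

Fix: Write BETWEEN 292.22 AND 1565.3

Corrected query:
SELECT id, product, total FROM orders WHERE total BETWEEN 292.22 AND 1565.3

Result:
id | product | total  
---+---------+--------
2  | Mouse   | 1358.53
3  | Laptop  | 1508.86
4  | Webcam  | 486.32 
6  | Webcam  | 1095.69
8  | Cable   | 973.93 
9  | Webcam  | 367.45 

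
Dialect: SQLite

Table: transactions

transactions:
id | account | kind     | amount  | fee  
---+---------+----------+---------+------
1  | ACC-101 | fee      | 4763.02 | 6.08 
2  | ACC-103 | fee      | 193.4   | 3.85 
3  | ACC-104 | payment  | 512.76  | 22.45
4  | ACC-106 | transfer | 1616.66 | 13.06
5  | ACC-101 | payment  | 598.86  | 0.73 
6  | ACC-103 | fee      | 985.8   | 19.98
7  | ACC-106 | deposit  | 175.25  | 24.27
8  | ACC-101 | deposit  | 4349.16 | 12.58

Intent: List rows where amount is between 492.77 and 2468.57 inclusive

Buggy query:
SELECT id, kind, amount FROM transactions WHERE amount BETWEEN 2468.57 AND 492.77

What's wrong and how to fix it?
Bug: The bounds are reversed; BETWEEN a AND b requires a <= b to match anything

Fix: Swap the bounds so the smaller value comes first

Corrected query:
SELECT id, kind, amount FROM transactions WHERE amount BETWEEN 492.77 AND 2468.57

Result:
id | kind     | amount 
---+----------+--------
3  | payment  | 512.76 
4  | transfer | 1616.66
5  | payment  | 598.86 
6  | fee      | 985.8  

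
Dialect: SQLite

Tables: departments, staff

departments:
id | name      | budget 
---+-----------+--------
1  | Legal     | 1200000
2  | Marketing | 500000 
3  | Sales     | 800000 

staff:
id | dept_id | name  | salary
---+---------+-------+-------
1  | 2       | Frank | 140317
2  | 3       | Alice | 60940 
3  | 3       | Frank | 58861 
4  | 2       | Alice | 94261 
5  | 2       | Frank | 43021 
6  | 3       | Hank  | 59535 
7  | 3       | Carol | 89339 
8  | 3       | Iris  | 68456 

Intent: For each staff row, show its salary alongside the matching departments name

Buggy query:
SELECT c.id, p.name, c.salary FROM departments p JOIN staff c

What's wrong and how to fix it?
Bug: Missing join condition: each staff row is matched to all departments rows instead of just its own

Fix: Add ON c.dept_id = p.id to the JOIN

Corrected query:
SELECT c.id, p.name, c.salary FROM departments p JOIN staff c ON c.dept_id = p.id

Result:
id | name      | salary
---+-----------+-------
1  | Marketing | 140317
2  | Sales     | 60940 
3  | Sales     | 58861 
4  | Marketing | 94261 
5  | Marketing | 43021 
6  | Sales     | 59535 
7  | Sales     | 89339 
8  | Sales     | 68456 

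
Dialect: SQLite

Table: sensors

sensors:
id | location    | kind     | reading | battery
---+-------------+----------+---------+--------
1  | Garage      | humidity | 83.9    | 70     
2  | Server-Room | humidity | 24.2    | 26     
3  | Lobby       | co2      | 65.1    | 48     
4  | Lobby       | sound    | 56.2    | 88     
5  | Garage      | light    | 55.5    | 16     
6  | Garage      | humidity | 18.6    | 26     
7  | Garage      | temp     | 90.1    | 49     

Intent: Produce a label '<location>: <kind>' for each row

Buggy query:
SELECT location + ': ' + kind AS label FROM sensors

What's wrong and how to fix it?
Bug: SQLite uses || for string concatenation; + coerces text to numbers (yielding 0)

Fix: Replace + with || to concatenate text

Corrected query:
SELECT location || ': ' || kind AS label FROM sensors

Result:
label                
---------------------
Garage: humidity     
Server-Room: humidity
Lobby: co2           
Lobby: sound         
Garage: light        
Garage: humidity     
Garage: temp         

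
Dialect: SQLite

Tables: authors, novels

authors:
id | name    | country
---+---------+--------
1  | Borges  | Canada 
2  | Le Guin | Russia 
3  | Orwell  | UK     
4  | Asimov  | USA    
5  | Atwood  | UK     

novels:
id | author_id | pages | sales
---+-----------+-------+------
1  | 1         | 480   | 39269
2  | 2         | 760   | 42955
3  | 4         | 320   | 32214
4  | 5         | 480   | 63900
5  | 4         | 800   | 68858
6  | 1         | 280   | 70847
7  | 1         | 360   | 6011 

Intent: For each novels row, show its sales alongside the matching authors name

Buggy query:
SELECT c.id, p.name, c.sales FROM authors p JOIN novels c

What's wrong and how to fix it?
Bug: JOIN with no ON clause produces a cartesian product; every novels row pairs with every authors row

Fix: Specify the join condition linking the foreign key to the parent id

Corrected query:
SELECT c.id, p.name, c.sales FROM authors p JOIN novels c ON c.author_id = p.id

Result:
id | name    | sales
---+---------+------
1  | Borges  | 39269
2  | Le Guin | 42955
3  | Asimov  | 32214
4  | Atwood  | 63900
5  | Asimov  | 68858
6  | Borges  | 70847
7  | Borges  | 6011 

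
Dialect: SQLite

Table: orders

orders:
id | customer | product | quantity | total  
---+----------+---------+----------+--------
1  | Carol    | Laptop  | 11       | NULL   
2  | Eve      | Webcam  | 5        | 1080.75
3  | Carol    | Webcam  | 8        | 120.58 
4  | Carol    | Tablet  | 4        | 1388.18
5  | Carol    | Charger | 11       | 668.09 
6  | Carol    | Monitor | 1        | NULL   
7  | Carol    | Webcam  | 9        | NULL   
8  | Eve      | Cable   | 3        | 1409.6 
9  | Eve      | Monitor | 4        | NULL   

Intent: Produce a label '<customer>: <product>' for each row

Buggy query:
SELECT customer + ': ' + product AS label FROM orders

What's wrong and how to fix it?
Bug: '+' is numeric addition; on text columns SQLite converts them to 0 instead of concatenating

Fix: Use the || operator for string concatenation

Corrected query:
SELECT customer || ': ' || product AS label FROM orders

Result:
label         
--------------
Carol: Laptop 
Eve: Webcam   
Carol: Webcam 
Carol: Tablet 
Carol: Charger
Carol: Monitor
Carol: Webcam 
Eve: Cable    
Eve: Monitor  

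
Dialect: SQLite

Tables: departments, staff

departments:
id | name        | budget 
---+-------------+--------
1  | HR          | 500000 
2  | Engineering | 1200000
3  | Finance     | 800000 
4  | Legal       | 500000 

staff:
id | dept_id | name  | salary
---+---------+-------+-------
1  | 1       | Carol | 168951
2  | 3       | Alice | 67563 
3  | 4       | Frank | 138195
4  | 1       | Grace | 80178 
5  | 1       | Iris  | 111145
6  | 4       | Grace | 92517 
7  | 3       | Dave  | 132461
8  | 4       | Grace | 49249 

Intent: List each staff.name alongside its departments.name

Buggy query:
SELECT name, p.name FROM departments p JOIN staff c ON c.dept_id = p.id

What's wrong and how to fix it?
Bug: 'name' exists in both joined tables, so the database can't tell which one is meant

Fix: Prefix ambiguous columns with the table alias

Corrected query:
SELECT c.name, p.name FROM departments p JOIN staff c ON c.dept_id = p.id

Result:
name  | name   
------+--------
Carol | HR     
Alice | Finance
Frank | Legal  
Grace | HR     
Iris  | HR     
Grace | Legal  
Dave  | Finance
Grace | Legal  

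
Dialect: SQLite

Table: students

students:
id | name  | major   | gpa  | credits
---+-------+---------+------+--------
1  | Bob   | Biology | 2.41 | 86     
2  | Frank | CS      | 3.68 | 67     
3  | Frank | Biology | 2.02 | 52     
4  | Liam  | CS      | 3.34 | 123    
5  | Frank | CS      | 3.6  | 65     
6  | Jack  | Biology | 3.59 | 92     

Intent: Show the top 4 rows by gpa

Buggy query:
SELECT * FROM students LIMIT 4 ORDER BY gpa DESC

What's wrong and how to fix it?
Bug: ORDER BY cannot follow LIMIT; LIMIT is the final clause

Fix: Sort with ORDER BY, then apply LIMIT

Corrected query:
SELECT * FROM students ORDER BY gpa DESC LIMIT 4

Result:
id | name  | major   | gpa  | credits
---+-------+---------+------+--------
2  | Frank | CS      | 3.68 | 67     
5  | Frank | CS      | 3.6  | 65     
6  | Jack  | Biology | 3.59 | 92     
4  | Liam  | CS      | 3.34 | 123    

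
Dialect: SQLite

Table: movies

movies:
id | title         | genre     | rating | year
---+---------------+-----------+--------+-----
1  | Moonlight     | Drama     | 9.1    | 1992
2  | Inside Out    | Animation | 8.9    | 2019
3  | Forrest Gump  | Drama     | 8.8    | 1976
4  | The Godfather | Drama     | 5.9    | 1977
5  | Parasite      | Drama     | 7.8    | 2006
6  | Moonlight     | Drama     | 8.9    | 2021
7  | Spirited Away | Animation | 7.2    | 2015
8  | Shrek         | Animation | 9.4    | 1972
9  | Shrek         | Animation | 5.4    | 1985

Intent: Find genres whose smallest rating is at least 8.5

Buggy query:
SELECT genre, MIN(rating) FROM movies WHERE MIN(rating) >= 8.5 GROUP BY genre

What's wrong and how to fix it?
Bug: MIN() in WHERE is a misuse of aggregate

Fix: Use HAVING for the per-group MIN condition

Corrected query:
SELECT genre, MIN(rating) FROM movies GROUP BY genre HAVING MIN(rating) >= 8.5

Result:
(no rows)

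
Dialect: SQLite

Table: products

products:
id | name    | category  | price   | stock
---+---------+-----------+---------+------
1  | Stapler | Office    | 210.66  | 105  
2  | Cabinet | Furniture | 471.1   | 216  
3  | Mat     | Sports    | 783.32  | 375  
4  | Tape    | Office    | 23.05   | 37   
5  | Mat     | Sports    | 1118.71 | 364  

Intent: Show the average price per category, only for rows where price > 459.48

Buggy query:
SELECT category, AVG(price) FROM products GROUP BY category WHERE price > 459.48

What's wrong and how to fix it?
Bug: WHERE cannot follow GROUP BY

Fix: Place WHERE between FROM and GROUP BY

Corrected query:
SELECT category, AVG(price) FROM products WHERE price > 459.48 GROUP BY category

Result:
category  | AVG(price)
----------+-----------
Furniture | 471.1     
Sports    | 951.015   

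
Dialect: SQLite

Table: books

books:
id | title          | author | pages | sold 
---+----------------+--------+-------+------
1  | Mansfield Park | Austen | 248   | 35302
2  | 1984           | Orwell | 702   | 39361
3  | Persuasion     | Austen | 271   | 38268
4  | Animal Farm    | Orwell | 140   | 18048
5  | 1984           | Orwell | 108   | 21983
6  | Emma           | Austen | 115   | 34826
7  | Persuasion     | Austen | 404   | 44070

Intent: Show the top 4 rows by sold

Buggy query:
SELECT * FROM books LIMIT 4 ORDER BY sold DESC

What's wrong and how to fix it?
Bug: LIMIT must come after ORDER BY

Fix: Sort with ORDER BY, then apply LIMIT

Corrected query:
SELECT * FROM books ORDER BY sold DESC LIMIT 4

Result:
id | title          | author | pages | sold 
---+----------------+--------+-------+------
7  | Persuasion     | Austen | 404   | 44070
2  | 1984           | Orwell | 702   | 39361
3  | Persuasion     | Austen | 271   | 38268
1  | Mansfield Park | Austen | 248   | 35302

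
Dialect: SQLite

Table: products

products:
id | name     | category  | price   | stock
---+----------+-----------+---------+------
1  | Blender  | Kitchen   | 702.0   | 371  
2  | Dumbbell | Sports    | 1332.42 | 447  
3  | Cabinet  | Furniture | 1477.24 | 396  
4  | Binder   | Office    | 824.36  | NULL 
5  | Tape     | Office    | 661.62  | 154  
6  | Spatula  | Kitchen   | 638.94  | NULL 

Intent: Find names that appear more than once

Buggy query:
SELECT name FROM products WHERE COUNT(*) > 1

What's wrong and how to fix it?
Bug: COUNT(*) is an aggregate and cannot be used in WHERE

Fix: GROUP BY name, then filter groups with HAVING COUNT(*) > 1

Corrected query:
SELECT name FROM products GROUP BY name HAVING COUNT(*) > 1

Result:
(no rows)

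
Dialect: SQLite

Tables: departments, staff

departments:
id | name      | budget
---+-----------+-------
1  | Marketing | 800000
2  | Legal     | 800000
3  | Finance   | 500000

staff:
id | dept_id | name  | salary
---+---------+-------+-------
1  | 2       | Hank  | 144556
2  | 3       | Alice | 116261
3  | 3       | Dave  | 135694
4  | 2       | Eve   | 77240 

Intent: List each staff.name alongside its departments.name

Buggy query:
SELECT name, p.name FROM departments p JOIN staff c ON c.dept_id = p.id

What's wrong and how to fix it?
Bug: 'name' exists in both joined tables, so the database can't tell which one is meant

Fix: Prefix ambiguous columns with the table alias

Corrected query:
SELECT c.name, p.name FROM departments p JOIN staff c ON c.dept_id = p.id

Result:
name  | name   
------+--------
Hank  | Legal  
Alice | Finance
Dave  | Finance
Eve   | Legal  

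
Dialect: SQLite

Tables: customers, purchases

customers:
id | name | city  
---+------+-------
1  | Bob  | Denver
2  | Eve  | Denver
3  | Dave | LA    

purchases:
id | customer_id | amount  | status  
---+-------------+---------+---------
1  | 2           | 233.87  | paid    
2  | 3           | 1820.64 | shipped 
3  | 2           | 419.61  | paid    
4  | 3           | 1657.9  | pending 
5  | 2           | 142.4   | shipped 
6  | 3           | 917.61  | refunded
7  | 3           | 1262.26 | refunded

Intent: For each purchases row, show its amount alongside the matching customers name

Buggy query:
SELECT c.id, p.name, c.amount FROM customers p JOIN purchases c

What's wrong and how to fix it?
Bug: JOIN with no ON clause produces a cartesian product; every purchases row pairs with every customers row

Fix: Add ON c.customer_id = p.id to the JOIN

Corrected query:
SELECT c.id, p.name, c.amount FROM customers p JOIN purchases c ON c.customer_id = p.id

Result:
id | name | amount 
---+------+--------
1  | Eve  | 233.87 
2  | Dave | 1820.64
3  | Eve  | 419.61 
4  | Dave | 1657.9 
5  | Eve  | 142.4  
6  | Dave | 917.61 
7  | Dave | 1262.26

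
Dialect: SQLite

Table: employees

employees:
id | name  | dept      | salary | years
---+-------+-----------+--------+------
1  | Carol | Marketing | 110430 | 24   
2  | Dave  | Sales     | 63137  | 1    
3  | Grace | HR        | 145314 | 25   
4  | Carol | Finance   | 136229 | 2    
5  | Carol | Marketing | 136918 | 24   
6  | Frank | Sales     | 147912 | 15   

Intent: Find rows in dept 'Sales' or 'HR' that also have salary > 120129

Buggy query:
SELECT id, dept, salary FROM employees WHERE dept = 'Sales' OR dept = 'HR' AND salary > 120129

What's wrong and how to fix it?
Bug: AND binds tighter than OR, so this parses as dept = 'Sales' OR (dept = 'HR' AND salary > 120129)

Fix: Add parentheses around the OR so the AND applies to both alternatives

Corrected query:
SELECT id, dept, salary FROM employees WHERE (dept = 'Sales' OR dept = 'HR') AND salary > 120129

Result:
id | dept  | salary
---+-------+-------
3  | HR    | 145314
6  | Sales | 147912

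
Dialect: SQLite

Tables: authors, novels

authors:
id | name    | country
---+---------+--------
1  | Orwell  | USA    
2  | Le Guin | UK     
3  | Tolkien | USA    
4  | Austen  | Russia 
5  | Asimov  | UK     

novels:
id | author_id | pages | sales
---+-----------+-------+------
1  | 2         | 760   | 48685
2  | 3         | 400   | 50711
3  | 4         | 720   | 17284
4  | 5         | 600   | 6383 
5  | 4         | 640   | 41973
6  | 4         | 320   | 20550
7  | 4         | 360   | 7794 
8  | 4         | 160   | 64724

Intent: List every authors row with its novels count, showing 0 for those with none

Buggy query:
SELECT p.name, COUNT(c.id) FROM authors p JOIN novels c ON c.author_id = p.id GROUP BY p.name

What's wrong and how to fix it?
Bug: INNER JOIN drops authors rows that have no matching novels rows

Fix: Use LEFT JOIN so parents without children still appear (COUNT(c.id) gives 0)

Corrected query:
SELECT p.name, COUNT(c.id) FROM authors p LEFT JOIN novels c ON c.author_id = p.id GROUP BY p.name

Result:
name    | COUNT(c.id)
--------+------------
Asimov  | 1          
Austen  | 5          
Le Guin | 1          
Orwell  | 0          
Tolkien | 1          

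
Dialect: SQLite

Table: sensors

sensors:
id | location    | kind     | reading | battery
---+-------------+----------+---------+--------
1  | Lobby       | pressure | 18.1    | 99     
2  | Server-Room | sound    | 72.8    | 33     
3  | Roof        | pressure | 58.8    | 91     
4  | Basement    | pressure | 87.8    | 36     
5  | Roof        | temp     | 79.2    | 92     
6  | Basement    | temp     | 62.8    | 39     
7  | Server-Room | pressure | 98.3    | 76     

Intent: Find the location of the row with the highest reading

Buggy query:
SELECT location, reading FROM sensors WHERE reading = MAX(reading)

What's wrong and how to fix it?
Bug: MAX(reading) is an aggregate and cannot be used directly in WHERE

Fix: Use a subquery: WHERE reading = (SELECT MAX(reading) FROM sensors)

Corrected query:
SELECT location, reading FROM sensors WHERE reading = (SELECT MAX(reading) FROM sensors)

Result:
location    | reading
------------+--------
Server-Room | 98.3   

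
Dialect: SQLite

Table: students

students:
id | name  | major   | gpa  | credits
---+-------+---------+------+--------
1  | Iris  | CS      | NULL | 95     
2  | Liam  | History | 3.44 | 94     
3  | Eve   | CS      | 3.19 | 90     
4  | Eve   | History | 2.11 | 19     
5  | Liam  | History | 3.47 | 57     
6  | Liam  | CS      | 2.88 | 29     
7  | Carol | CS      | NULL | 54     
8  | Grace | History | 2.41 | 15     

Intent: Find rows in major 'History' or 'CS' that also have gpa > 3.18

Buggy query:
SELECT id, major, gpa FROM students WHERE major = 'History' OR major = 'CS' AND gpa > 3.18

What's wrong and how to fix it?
Bug: Without parentheses, AND is evaluated before OR, so the gpa filter only applies to the 'CS' branch

Fix: Group the OR with parentheses (or use IN), then AND the threshold

Corrected query:
SELECT id, major, gpa FROM students WHERE (major = 'History' OR major = 'CS') AND gpa > 3.18

Result:
id | major   | gpa 
---+---------+-----
2  | History | 3.44
3  | CS      | 3.19
5  | History | 3.47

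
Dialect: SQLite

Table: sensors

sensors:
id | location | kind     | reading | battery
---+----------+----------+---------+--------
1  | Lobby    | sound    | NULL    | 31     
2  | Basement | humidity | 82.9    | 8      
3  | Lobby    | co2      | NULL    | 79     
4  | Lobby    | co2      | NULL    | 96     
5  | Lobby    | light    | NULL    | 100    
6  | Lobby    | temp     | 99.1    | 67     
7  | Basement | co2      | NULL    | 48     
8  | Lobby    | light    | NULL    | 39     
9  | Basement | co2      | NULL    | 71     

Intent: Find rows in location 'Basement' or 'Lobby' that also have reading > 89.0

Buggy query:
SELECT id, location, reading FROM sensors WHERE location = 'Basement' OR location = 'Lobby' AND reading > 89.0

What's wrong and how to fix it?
Bug: AND binds tighter than OR, so this parses as location = 'Basement' OR (location = 'Lobby' AND reading > 89.0)

Fix: Group the OR with parentheses (or use IN), then AND the threshold

Corrected query:
SELECT id, location, reading FROM sensors WHERE (location = 'Basement' OR location = 'Lobby') AND reading > 89.0

Result:
id | location | reading
---+----------+--------
6  | Lobby    | 99.1   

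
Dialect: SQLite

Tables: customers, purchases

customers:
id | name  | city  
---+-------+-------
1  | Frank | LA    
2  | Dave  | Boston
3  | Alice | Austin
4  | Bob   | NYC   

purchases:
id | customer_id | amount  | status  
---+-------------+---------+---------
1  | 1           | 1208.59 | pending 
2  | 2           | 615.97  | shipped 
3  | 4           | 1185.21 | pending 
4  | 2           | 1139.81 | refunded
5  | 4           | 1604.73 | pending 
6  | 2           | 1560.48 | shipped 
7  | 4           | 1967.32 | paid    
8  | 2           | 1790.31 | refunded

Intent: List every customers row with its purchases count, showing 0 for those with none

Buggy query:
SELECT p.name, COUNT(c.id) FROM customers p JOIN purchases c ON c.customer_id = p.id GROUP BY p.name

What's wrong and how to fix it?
Bug: An inner join excludes parents with zero children

Fix: Switch to LEFT JOIN to retain unmatched parent rows

Corrected query:
SELECT p.name, COUNT(c.id) FROM customers p LEFT JOIN purchases c ON c.customer_id = p.id GROUP BY p.name

Result:
name  | COUNT(c.id)
------+------------
Alice | 0          
Bob   | 3          
Dave  | 4          
Frank | 1          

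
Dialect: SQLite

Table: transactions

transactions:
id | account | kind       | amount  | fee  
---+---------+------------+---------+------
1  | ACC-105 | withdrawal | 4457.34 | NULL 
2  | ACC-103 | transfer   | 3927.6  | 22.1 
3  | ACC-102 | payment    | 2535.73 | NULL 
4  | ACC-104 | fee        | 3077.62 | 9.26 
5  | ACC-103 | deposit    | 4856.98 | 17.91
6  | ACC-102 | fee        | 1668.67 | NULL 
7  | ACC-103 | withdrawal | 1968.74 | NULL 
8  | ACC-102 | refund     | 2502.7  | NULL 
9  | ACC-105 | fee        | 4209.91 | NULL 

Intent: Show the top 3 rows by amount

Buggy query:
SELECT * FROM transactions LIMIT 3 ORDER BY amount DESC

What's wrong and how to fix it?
Bug: ORDER BY cannot follow LIMIT; LIMIT is the final clause

Fix: Sort with ORDER BY, then apply LIMIT

Corrected query:
SELECT * FROM transactions ORDER BY amount DESC LIMIT 3

Result:
id | account | kind       | amount  | fee  
---+---------+------------+---------+------
5  | ACC-103 | deposit    | 4856.98 | 17.91
1  | ACC-105 | withdrawal | 4457.34 | NULL 
9  | ACC-105 | fee        | 4209.91 | NULL 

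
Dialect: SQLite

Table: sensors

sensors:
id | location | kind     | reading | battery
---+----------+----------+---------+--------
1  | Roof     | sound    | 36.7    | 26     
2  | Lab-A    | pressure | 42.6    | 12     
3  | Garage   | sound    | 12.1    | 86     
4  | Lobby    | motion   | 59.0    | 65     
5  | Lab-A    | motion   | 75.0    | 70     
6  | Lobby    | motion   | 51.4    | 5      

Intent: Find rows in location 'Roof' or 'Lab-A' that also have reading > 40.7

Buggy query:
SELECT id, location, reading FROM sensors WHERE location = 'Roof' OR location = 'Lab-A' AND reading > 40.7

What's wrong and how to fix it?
Bug: AND binds tighter than OR, so this parses as location = 'Roof' OR (location = 'Lab-A' AND reading > 40.7)

Fix: Group the OR with parentheses (or use IN), then AND the threshold

Corrected query:
SELECT id, location, reading FROM sensors WHERE (location = 'Roof' OR location = 'Lab-A') AND reading > 40.7

Result:
id | location | reading
---+----------+--------
2  | Lab-A    | 42.6   
5  | Lab-A    | 75     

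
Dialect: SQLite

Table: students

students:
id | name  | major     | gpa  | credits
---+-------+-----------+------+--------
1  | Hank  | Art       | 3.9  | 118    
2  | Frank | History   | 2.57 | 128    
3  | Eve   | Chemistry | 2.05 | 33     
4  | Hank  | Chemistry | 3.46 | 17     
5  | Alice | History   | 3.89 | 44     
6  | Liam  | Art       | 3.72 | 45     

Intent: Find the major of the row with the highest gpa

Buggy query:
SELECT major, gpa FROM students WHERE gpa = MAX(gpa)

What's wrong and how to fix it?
Bug: WHERE is evaluated per row; an aggregate over the whole table isn't defined there

Fix: Use a subquery: WHERE gpa = (SELECT MAX(gpa) FROM students)

Corrected query:
SELECT major, gpa FROM students WHERE gpa = (SELECT MAX(gpa) FROM students)

Result:
major | gpa
------+----
Art   | 3.9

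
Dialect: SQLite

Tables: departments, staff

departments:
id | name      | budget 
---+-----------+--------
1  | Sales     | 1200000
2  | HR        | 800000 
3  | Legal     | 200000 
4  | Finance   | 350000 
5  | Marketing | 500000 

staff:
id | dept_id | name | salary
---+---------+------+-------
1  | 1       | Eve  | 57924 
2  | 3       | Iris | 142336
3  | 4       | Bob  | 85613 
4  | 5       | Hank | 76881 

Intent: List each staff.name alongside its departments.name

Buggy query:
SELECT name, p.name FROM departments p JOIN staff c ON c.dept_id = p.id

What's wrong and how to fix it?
Bug: 'name' exists in both joined tables, so the database can't tell which one is meant

Fix: Prefix ambiguous columns with the table alias

Corrected query:
SELECT c.name, p.name FROM departments p JOIN staff c ON c.dept_id = p.id

Result:
name | name     
-----+----------
Eve  | Sales    
Iris | Legal    
Bob  | Finance  
Hank | Marketing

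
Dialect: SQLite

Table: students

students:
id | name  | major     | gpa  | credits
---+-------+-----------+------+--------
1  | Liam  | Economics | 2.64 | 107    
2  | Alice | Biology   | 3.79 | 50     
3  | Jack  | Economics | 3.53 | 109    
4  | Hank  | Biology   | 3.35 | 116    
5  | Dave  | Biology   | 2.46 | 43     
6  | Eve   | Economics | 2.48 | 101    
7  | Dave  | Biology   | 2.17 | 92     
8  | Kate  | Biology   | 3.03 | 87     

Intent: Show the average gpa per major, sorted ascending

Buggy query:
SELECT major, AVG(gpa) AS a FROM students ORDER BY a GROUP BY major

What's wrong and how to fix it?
Bug: GROUP BY must precede ORDER BY

Fix: Move ORDER BY to the end, after GROUP BY

Corrected query:
SELECT major, AVG(gpa) AS a FROM students GROUP BY major ORDER BY a

Result:
major     | a       
----------+---------
Economics | 2.883333
Biology   | 2.96    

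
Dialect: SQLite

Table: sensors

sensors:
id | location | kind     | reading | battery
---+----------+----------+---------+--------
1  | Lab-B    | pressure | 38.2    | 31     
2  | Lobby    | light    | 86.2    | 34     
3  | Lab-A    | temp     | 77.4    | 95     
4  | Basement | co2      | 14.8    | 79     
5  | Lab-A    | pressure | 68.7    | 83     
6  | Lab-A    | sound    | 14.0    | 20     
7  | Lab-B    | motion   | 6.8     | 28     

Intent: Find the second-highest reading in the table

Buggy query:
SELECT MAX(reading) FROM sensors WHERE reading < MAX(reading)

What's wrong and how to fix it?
Bug: The inner MAX is an aggregate inside WHERE, which is not allowed

Fix: Compute the overall MAX in a subquery, then take MAX of rows below it

Corrected query:
SELECT MAX(reading) FROM sensors WHERE reading < (SELECT MAX(reading) FROM sensors)

Result:
MAX(reading)
------------
77.4        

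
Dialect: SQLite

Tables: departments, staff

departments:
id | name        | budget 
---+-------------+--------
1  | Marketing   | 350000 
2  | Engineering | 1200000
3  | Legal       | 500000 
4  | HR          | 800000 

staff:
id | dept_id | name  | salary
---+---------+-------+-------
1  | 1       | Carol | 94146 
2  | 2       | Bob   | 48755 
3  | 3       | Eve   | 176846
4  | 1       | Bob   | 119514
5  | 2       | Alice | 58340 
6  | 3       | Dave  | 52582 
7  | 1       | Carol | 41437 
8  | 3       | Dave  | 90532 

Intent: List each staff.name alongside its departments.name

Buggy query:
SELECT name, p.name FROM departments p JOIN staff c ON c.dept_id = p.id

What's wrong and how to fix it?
Bug: Both tables have a 'name' column; the unqualified reference is ambiguous

Fix: Prefix ambiguous columns with the table alias

Corrected query:
SELECT c.name, p.name FROM departments p JOIN staff c ON c.dept_id = p.id

Result:
name  | name       
------+------------
Carol | Marketing  
Bob   | Engineering
Eve   | Legal      
Bob   | Marketing  
Alice | Engineering
Dave  | Legal      
Carol | Marketing  
Dave  | Legal      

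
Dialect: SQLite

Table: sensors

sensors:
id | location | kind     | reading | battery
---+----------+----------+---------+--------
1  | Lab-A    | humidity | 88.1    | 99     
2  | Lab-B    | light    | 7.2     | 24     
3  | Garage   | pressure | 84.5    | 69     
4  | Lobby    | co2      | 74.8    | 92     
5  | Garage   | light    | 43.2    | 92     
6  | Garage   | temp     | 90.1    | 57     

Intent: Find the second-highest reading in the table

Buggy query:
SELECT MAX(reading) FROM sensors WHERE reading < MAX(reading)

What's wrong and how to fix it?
Bug: MAX(reading) on the right of the comparison is an aggregate-in-WHERE error

Fix: Put the inner MAX in a scalar subquery

Corrected query:
SELECT MAX(reading) FROM sensors WHERE reading < (SELECT MAX(reading) FROM sensors)

Result:
MAX(reading)
------------
88.1        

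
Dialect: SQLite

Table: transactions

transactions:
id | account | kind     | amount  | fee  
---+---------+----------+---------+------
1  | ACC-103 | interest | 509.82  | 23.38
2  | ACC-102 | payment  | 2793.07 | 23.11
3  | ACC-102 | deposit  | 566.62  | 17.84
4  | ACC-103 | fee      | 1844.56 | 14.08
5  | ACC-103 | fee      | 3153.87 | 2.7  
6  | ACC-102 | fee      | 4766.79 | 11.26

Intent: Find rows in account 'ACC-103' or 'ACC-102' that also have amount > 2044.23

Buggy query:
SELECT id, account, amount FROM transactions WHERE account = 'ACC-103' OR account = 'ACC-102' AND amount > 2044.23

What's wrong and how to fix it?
Bug: Without parentheses, AND is evaluated before OR, so the amount filter only applies to the 'ACC-102' branch

Fix: Group the OR with parentheses (or use IN), then AND the threshold

Corrected query:
SELECT id, account, amount FROM transactions WHERE (account = 'ACC-103' OR account = 'ACC-102') AND amount > 2044.23

Result:
id | account | amount 
---+---------+--------
2  | ACC-102 | 2793.07
5  | ACC-103 | 3153.87
6  | ACC-102 | 4766.79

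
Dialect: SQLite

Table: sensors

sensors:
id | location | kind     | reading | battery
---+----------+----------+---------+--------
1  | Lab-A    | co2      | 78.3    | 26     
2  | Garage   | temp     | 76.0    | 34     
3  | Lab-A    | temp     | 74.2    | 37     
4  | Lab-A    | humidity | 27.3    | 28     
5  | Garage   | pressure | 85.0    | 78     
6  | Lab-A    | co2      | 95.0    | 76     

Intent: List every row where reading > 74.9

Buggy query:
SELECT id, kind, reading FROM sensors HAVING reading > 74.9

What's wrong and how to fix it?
Bug: HAVING filters the output of aggregation, but this query has no GROUP BY and no aggregate functions, so SQLite rejects it (HAVING clause on a non-aggregate query); the condition here is per row

Fix: Replace HAVING with WHERE since the condition applies to individual rows

Corrected query:
SELECT id, kind, reading FROM sensors WHERE reading > 74.9

Result:
id | kind     | reading
---+----------+--------
1  | co2      | 78.3   
2  | temp     | 76     
5  | pressure | 85     
6  | co2      | 95     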